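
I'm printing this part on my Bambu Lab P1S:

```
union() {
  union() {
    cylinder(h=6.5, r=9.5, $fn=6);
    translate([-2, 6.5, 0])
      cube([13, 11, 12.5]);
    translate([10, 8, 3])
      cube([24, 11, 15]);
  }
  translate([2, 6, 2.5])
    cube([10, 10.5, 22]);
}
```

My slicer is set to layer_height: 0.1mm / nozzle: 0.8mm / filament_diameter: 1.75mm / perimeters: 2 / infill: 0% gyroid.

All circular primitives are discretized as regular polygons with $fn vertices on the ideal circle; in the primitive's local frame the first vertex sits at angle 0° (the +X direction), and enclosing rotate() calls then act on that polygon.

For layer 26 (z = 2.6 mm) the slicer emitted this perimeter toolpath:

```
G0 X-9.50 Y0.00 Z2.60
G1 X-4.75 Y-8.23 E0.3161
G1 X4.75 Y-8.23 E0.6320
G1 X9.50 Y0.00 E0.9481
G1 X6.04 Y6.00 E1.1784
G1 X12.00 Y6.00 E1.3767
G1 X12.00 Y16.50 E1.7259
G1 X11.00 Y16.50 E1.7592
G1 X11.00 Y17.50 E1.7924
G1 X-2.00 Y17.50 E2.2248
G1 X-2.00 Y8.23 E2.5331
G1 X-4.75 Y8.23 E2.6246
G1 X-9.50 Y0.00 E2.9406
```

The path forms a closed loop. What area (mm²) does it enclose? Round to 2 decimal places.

378.08 mm²

Apply the shoelace formula to the sequence of (X, Y) vertices; enclosed area = 378.08 mm².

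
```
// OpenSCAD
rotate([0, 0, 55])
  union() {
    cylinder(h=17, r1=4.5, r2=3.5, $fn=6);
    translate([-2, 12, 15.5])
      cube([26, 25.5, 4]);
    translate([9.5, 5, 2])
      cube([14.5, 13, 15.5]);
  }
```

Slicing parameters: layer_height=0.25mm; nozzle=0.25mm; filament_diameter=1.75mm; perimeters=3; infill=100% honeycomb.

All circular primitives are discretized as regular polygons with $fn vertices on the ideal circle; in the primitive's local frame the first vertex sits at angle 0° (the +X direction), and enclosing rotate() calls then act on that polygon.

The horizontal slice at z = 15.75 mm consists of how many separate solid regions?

2

At z = 15.75 mm: the cone (r1=4.5→r2=3.5) has section circumradius 3.574 here — a regular 6-gon; the cube at (-2, 12) is present — its section is the full 26×25.5 rectangle; the 14.5×13 cube at (9.5, 5) contributes its full rectangle; Merging all regions: the regions partially overlap (shared area 87.00 mm²), so overlapping operands fuse into one piece — 2 connected regions; (whole slice rotated 55° about Z — lengths, areas and connectivity unchanged). The result has 2 disconnected regions.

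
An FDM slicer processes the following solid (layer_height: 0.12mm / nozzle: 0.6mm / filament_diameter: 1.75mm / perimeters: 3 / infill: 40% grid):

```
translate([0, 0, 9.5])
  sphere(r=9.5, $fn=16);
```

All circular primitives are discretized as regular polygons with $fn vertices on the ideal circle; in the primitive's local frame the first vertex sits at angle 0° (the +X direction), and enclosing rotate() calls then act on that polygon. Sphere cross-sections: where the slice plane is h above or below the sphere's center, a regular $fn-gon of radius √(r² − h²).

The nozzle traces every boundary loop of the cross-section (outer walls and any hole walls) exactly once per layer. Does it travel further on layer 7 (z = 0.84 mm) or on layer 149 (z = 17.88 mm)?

layer 149 (z = 17.88 mm)

Layer 7 (z = 0.84): the r=9.5 sphere contributes a regular 16-gon of circumradius √(9.5²−8.66²) = 3.906 (perimeter = 2·16·3.906·sin(180°/16) = 24.38 mm). So its perimeter = 24.38 mm. Layer 149 (z = 17.88): the sphere: section is a regular 16-gon, circumradius = √(r²−h²) = √(9.5²−8.38²) = 4.475 (perimeter = 2·16·4.475·sin(180°/16) = 27.94 mm). So its perimeter = 27.94 mm. Layer 149 is larger (27.94 vs 24.38 mm).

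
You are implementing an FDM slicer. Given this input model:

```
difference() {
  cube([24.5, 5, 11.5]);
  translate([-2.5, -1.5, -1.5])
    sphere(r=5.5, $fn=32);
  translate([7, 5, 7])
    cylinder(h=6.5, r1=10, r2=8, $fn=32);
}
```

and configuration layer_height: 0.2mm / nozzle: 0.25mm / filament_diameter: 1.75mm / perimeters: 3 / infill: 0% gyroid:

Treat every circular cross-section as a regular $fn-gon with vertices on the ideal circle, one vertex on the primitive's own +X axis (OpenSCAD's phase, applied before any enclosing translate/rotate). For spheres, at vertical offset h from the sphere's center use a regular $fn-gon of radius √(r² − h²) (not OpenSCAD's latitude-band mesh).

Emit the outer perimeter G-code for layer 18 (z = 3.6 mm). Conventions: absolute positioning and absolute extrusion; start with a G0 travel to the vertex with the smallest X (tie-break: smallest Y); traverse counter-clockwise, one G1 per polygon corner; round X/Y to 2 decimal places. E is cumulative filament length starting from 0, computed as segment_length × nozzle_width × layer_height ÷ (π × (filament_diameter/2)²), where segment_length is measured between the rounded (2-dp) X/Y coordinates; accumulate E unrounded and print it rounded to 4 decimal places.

G0 X0.00 Y0.00 Z3.60
G1 X24.50 Y0.00 E0.5093
G1 X24.50 Y5.00 E0.6132
G1 X0.00 Y5.00 E1.1225
G1 X0.00 Y0.00 E1.2265

At z = 3.6 mm: the cube is present — its section is the full 24.5×5 rectangle; the sphere at (-2.5, -1.5): section is a regular 32-gon, circumradius = √(r²−h²) = √(5.5²−5.1²) = 2.059; the cone at (7, 5) is absent (z outside [7, 13.5]); Subtracting the remaining from the first: starting from the 24.5×5 cube, the r=5.5 sphere at (-2.5, -1.5) misses the remaining region (no effect) — 1 connected region. The outline is a single polygon with 4 vertices. Extrusion per mm of travel: 0.25 × 0.2 / (π × 0.875²) = 0.020788. Accumulating E over each segment gives final E = 1.2265.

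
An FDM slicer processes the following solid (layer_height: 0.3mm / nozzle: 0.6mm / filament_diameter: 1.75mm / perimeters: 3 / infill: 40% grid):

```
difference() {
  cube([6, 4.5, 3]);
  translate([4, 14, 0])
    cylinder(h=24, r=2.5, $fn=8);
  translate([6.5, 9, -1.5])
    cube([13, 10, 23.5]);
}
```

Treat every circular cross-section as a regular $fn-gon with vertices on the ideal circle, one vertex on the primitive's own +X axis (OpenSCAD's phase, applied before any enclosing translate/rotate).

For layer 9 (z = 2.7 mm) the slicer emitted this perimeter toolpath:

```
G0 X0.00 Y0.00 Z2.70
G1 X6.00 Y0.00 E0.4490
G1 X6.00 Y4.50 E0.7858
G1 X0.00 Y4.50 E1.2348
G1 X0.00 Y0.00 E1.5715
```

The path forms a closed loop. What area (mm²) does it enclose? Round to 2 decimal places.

27.00 mm²

Apply the shoelace formula to the sequence of (X, Y) vertices; enclosed area = 27.00 mm².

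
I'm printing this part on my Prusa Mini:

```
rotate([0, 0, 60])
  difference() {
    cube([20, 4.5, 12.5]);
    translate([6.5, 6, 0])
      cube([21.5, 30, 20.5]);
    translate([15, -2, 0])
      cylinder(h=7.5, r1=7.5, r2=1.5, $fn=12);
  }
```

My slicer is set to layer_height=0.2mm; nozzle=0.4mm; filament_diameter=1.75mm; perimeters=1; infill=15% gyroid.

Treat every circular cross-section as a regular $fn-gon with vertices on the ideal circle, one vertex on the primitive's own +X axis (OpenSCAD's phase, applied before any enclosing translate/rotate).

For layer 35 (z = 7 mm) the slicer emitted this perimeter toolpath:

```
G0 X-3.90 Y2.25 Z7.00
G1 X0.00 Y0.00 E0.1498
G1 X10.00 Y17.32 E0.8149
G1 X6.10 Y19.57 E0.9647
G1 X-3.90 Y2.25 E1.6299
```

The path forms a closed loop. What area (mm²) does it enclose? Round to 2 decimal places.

Apply the shoelace formula to the sequence of (X, Y) vertices; enclosed area = 90.05 mm².

90.05 mm²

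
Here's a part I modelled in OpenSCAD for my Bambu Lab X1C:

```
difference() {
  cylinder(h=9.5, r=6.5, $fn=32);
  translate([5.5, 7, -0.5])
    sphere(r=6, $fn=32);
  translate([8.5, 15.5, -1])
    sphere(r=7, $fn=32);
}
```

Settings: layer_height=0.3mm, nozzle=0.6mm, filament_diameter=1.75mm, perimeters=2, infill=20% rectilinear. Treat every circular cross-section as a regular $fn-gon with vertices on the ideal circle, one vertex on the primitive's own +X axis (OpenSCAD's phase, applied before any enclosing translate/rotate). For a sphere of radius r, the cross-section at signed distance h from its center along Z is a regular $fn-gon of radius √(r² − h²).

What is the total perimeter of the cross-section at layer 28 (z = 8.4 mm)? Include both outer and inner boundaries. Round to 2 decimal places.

40.78 mm

At z = 8.4 mm: the r=6.5 cylinder contributes a regular 32-gon of circumradius 6.5 (perimeter = 2·32·6.500·sin(180°/32) = 40.78 mm); the sphere at (5.5, 7) is absent (|z−center|=8.900 > r=6); the sphere at (8.5, 15.5) is not intersected at this z (|z−center|=9.400 > r=7); After the difference (first − rest): none of the subtracted shapes is present at this height, so the r=6.5 cylinder is unchanged — boundary = 40.78 mm. Overall, the cross-section is a single solid region. Total boundary length (outer) = 40.78 mm.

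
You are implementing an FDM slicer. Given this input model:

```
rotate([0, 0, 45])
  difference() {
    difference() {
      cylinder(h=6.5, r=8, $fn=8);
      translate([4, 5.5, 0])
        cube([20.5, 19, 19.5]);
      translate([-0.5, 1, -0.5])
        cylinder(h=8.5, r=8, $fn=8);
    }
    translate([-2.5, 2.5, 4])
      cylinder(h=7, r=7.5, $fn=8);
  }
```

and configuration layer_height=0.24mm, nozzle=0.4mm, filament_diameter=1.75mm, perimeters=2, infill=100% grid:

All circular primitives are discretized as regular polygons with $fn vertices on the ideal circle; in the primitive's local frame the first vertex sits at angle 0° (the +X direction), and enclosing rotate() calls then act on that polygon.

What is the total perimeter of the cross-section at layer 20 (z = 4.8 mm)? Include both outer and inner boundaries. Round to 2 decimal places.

At z = 4.8 mm: the r=8 cylinder gives a regular 8-gon of circumradius 8 (constant along its height) (perimeter = 2·8·8.000·sin(180°/8) = 48.98 mm); the 20.5×19 cube at (4, 5.5) contributes its full rectangle (perimeter 79.00 mm); the r=8 cylinder at (-0.5, 1) contributes a regular 8-gon of circumradius 8 (perimeter = 2·8·8.000·sin(180°/8) = 48.98 mm); Taking the first minus the rest: starting from the r=8 cylinder, the 20.5×19 cube at (4, 5.5) partially overlaps it — only the 0.83 mm² overlap (of its 389.50 mm²) is removed, clipping the outline; the r=8 cylinder at (-0.5, 1) partially overlaps it — only the 163.31 mm² overlap (of its 181.02 mm²) is removed, clipping the outline — boundary = 48.57 mm; the r=7.5 cylinder at (-2.5, 2.5) gives a regular 8-gon of circumradius 7.5 (constant along its height) (perimeter = 2·8·7.500·sin(180°/8) = 45.92 mm); After the difference (first − rest): starting from that combined region, the r=7.5 cylinder at (-2.5, 2.5) misses the remaining region (no effect) — boundary = 48.57 mm; (rotated 45° about Z; rotation is an isometry so areas/perimeters/island counts are preserved). Overall, the cross-section is a single solid region. Total boundary length (outer) = 48.57 mm.

48.57 mm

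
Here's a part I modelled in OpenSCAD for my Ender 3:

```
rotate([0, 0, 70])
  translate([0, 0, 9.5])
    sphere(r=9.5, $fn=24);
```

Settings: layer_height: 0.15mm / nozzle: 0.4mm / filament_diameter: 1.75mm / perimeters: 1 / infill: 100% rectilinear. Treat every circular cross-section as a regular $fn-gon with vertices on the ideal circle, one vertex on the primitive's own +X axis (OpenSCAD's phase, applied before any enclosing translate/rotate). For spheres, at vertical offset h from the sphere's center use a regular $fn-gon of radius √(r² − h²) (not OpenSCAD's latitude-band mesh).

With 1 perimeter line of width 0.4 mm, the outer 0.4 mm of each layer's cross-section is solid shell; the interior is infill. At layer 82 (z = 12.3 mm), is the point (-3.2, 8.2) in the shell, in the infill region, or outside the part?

At z = 12.3 mm: the r=9.5 sphere slices to a regular 24-gon of circumradius 9.078 (√(r²−h²) with h=2.8 from center); (rotated 70° about Z; rotation is an isometry so areas/perimeters/island counts are preserved). Overall, the cross-section is a single solid region. Undo the 70° rotation: the query point maps to (6.611, 5.812) in the un-rotated model frame. The nearest boundary edge runs (7.86, 4.54)→(6.42, 6.42); distance from the point to it = 0.22 mm. The point is inside the cross-section, 0.22 mm from the nearest boundary — within the 0.4 mm shell band (1 × 0.4).

shell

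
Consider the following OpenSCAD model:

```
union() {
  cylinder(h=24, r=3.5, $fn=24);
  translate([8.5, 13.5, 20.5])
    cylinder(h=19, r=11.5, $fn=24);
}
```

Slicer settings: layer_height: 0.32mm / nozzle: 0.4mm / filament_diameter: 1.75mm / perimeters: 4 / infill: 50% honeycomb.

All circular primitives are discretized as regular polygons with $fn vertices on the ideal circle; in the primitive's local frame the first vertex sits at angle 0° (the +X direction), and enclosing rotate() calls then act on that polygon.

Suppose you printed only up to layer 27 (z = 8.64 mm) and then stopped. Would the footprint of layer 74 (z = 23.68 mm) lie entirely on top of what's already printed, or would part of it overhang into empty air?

part overhangs

Compare the two slices. At z = 8.64: the r=3.5 cylinder contributes a regular 24-gon of circumradius 3.5 (area = (24/2)·3.500²·sin(360°/24) = 38.05 mm²); the cylinder at (8.5, 13.5) is not intersected at this z (z outside [20.5, 39.5]); Combining (union): only the r=3.5 cylinder is present, so the union is just that shape — area = 38.05 mm². At z = 23.68: the r=3.5 cylinder contributes a regular 24-gon of circumradius 3.5 (area = (24/2)·3.500²·sin(360°/24) = 38.05 mm²); the r=11.5 cylinder at (8.5, 13.5) contributes a regular 24-gon of circumradius 11.5 (area = (24/2)·11.500²·sin(360°/24) = 410.75 mm²); Taking the union: the 2 present regions are separate (no shared area or edge), so areas and boundary lengths simply add and each stays a separate island — area = 448.79 mm². Checking containment: at z = 23.68 the cross-section extends beyond the z = 8.64 cross-section by about 410.75 mm².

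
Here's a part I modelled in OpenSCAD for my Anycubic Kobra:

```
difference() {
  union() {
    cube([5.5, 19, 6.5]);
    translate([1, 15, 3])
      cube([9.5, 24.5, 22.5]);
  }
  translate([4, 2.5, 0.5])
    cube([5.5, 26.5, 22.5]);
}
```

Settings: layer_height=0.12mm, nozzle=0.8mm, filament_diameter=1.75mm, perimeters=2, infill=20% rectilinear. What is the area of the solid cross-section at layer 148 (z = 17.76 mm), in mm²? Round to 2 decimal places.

155.75 mm²

At z = 17.76 mm: the cube does not reach this height (z outside [0, 6.5]); the cube at (1, 15) (footprint 9.5×24.5) is included at this height (area 232.75 mm²); Combining (union): only the 9.5×24.5 cube at (1, 15) is present, so the union is just that shape — area = 232.75 mm²; the cube at (4, 2.5) is present — its section is the full 5.5×26.5 rectangle (area 145.75 mm²); After the difference (first − rest): starting from the result so far (232.75 mm²), the 5.5×26.5 cube at (4, 2.5) partially overlaps it — only the 77.00 mm² overlap (of its 145.75 mm²) is removed, clipping the outline — area = 155.75 mm². Overall, the cross-section is a single solid region. Net area = 155.75 mm².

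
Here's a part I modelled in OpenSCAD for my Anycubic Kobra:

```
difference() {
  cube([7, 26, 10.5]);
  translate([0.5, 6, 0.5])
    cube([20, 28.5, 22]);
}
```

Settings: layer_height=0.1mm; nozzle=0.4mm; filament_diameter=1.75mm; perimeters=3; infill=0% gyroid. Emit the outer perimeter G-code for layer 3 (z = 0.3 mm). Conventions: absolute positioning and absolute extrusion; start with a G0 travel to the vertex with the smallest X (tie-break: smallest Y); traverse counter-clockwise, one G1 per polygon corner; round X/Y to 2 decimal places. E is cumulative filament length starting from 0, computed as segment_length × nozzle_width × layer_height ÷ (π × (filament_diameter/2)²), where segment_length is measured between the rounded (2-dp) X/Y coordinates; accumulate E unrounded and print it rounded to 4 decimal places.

G0 X0.00 Y0.00 Z0.30
G1 X7.00 Y0.00 E0.1164
G1 X7.00 Y26.00 E0.5488
G1 X0.00 Y26.00 E0.6652
G1 X0.00 Y0.00 E1.0976

At z = 0.3 mm: the cube (footprint 7×26) is included at this height; the cube at (0.5, 6) is not intersected at this z (z outside [0.5, 22.5]); Taking the first minus the rest: none of the subtracted shapes is present at this height, so the 7×26 cube is unchanged — 1 connected region. The outline is a single polygon with 4 vertices. Extrusion per mm of travel: 0.4 × 0.1 / (π × 0.875²) = 0.016630. Accumulating E over each segment gives final E = 1.0976.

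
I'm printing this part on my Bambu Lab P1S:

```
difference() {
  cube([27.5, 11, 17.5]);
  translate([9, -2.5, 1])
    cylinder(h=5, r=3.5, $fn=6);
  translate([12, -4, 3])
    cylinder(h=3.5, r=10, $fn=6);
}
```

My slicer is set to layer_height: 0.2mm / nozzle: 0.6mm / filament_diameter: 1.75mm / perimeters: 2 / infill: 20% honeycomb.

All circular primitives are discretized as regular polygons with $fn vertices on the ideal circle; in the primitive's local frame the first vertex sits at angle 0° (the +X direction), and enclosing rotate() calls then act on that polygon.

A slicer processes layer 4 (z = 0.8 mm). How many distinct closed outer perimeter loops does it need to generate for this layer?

1

At z = 0.8 mm: the cube (footprint 27.5×11) is included at this height; the cylinder at (9, -2.5) is absent (z outside [1, 6]); the cylinder at (12, -4) is absent (z outside [3, 6.5]); After the difference (first − rest): none of the subtracted shapes is present at this height, so the 27.5×11 cube is unchanged — 1 connected region. The result has 1 disconnected region.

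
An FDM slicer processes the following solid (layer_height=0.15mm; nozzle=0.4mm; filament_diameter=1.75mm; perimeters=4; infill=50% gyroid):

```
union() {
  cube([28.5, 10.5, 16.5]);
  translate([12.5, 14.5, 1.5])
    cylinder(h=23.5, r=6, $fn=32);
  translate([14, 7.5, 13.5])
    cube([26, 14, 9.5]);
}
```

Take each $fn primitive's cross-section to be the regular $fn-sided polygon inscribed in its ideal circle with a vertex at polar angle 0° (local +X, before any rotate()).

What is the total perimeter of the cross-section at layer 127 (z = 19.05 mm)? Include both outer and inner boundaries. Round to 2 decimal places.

90.29 mm

At z = 19.05 mm: the cube does not reach this height (z outside [0, 16.5]); the r=6 cylinder at (12.5, 14.5) contributes a regular 32-gon of circumradius 6 (perimeter = 2·32·6.000·sin(180°/32) = 37.64 mm); the 26×14 cube at (14, 7.5) contributes its full rectangle (perimeter 80.00 mm); Taking the union: the regions partially overlap (shared area 38.43 mm²), so the edge portions inside another operand are dropped and the merged outline is re-measured after clipping — boundary = 90.29 mm. Overall, the cross-section is a single solid region. Total boundary length (outer) = 90.29 mm.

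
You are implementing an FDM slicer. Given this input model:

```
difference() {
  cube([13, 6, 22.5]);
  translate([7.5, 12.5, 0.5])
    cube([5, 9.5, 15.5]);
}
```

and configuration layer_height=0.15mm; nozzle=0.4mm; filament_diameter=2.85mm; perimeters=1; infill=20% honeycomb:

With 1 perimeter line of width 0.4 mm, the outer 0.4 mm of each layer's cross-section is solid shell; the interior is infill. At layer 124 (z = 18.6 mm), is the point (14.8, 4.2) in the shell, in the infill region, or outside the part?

outside

At z = 18.6 mm: the 13×6 cube contributes its full rectangle; the cube at (7.5, 12.5) is absent (z outside [0.5, 16]); After the difference (first − rest): none of the subtracted shapes is present at this height, so the 13×6 cube is unchanged — 1 connected region. Overall, the cross-section is a single solid region. The nearest boundary edge runs (13.00, 0.00)→(13.00, 6.00); distance from the point to it = 1.80 mm. The point is not inside any of the regions above, so it lies outside the cross-section (1.80 mm from the nearest boundary).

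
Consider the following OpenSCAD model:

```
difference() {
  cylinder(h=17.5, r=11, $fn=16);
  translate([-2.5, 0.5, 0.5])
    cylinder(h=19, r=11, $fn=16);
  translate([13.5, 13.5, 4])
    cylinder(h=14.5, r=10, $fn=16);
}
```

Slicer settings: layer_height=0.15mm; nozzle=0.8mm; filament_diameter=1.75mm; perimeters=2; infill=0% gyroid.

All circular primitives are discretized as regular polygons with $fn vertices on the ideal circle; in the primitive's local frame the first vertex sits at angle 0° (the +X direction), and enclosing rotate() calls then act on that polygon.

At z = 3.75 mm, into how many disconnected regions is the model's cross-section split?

At z = 3.75 mm: the r=11 cylinder gives a regular 16-gon of circumradius 11 (constant along its height); the cylinder at (-2.5, 0.5): section is a regular 16-gon, circumradius r=11; the cylinder at (13.5, 13.5) does not reach this height (z outside [4, 18.5]); After the difference (first − rest): starting from the r=11 cylinder, the r=11 cylinder at (-2.5, 0.5) partially overlaps it — only the 315.42 mm² overlap (of its 370.44 mm²) is removed, clipping the outline — 1 connected region. The result has 1 disconnected region.

1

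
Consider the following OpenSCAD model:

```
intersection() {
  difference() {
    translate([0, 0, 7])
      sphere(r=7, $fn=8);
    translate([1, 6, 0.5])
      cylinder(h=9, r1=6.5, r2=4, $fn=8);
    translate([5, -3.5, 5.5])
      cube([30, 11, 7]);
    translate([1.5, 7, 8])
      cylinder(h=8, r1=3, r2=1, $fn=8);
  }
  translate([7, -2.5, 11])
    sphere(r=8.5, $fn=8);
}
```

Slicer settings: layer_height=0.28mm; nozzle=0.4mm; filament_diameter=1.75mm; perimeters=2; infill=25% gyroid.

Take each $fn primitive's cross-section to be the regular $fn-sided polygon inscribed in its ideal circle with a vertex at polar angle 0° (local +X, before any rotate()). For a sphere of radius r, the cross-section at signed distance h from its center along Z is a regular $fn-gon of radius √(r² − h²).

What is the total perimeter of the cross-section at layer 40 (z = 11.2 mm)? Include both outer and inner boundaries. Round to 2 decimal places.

25.86 mm

At z = 11.2 mm: the r=7 sphere contributes a regular 8-gon of circumradius √(7²−4.2²) = 5.600 (perimeter = 2·8·5.600·sin(180°/8) = 34.29 mm); the cone at (1, 6) does not reach this height (z outside [0.5, 9.5]); the cube at (5, -3.5) is present — its section is the full 30×11 rectangle (perimeter 82.00 mm); the cone at (1.5, 7): at t=0.400 of its height the radius interpolates to r₁+(r₂−r₁)t = 2.200, giving a regular 8-gon of that circumradius (perimeter = 2·8·2.200·sin(180°/8) = 13.47 mm); After the difference (first − rest): starting from the r=7 sphere, the 30×11 cube at (5, -3.5) partially overlaps it — only the 0.87 mm² overlap (of its 330.00 mm²) is removed, clipping the outline; the cone at (1.5, 7) partially overlaps it — only the 0.30 mm² overlap (of its 13.69 mm²) is removed, clipping the outline — boundary = 34.12 mm; the r=8.5 sphere at (7, -2.5) slices to a regular 8-gon of circumradius 8.498 (√(r²−h²) with h=0.2 from center) (perimeter = 2·8·8.498·sin(180°/8) = 52.03 mm); Keeping only the common overlap: the r=8.5 sphere at (7, -2.5) partially overlaps that combined region; clipping to the common part keeps 44.07 mm² — boundary = 25.86 mm. Overall, the cross-section is a single solid region. Total boundary length (outer) = 25.86 mm.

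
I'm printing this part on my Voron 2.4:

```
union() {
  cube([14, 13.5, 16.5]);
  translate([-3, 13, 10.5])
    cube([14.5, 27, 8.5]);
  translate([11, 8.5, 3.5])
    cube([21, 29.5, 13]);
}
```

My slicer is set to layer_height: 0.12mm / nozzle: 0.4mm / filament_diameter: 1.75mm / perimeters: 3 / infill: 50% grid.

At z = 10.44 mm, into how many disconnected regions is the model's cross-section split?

At z = 10.44 mm: the cube (footprint 14×13.5) is included at this height; the cube at (-3, 13) does not reach this height (z outside [10.5, 19]); the cube at (11, 8.5) (footprint 21×29.5) is included at this height; Merging all regions: the regions partially overlap (shared area 15.00 mm²), so overlapping operands fuse into one piece — 1 connected region. The result has 1 disconnected region.

1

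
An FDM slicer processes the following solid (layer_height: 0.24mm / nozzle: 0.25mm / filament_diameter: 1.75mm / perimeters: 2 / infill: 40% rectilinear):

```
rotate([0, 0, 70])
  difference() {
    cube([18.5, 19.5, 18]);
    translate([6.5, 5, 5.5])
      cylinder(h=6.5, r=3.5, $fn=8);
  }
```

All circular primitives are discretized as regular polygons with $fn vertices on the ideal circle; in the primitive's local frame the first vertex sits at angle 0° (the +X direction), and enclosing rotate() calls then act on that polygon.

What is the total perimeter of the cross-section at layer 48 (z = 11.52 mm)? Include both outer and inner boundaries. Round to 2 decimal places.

At z = 11.52 mm: the 18.5×19.5 cube contributes its full rectangle (perimeter 76.00 mm); the r=3.5 cylinder at (6.5, 5) contributes a regular 8-gon of circumradius 3.5 (perimeter = 2·8·3.500·sin(180°/8) = 21.43 mm); Subtracting the remaining from the first: starting from the 18.5×19.5 cube, the r=3.5 cylinder at (6.5, 5) lies wholly inside it (removes its full 34.65 mm² and its 21.43 mm outline becomes a hole wall) — boundary (outer + 1 inner loop) = 97.43 mm; (rotated 70° about Z; rotation is an isometry so areas/perimeters/island counts are preserved). Overall, the cross-section is one region with 1 hole. Total boundary length (outer + inner) = 97.43 mm.

97.43 mm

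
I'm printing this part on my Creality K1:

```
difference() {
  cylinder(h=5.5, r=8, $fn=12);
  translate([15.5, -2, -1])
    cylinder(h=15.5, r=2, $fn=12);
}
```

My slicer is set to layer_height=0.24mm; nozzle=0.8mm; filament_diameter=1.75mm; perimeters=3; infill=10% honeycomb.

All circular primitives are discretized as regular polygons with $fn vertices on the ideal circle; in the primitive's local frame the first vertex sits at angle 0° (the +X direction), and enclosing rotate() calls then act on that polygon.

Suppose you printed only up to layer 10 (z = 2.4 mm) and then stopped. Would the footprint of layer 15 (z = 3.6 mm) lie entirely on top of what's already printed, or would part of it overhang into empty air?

entirely on top

Compare the two slices. At z = 2.4: the cylinder: section is a regular 12-gon, circumradius r=8 (area = (12/2)·8.000²·sin(360°/12) = 192.00 mm²); the cylinder at (15.5, -2): section is a regular 12-gon, circumradius r=2 (area = (12/2)·2.000²·sin(360°/12) = 12.00 mm²); After the difference (first − rest): starting from the r=8 cylinder (192.00 mm²), the r=2 cylinder at (15.5, -2) misses the remaining region (no effect) — area = 192.00 mm². At z = 3.6: the cylinder: section is a regular 12-gon, circumradius r=8 (area = (12/2)·8.000²·sin(360°/12) = 192.00 mm²); the r=2 cylinder at (15.5, -2) contributes a regular 12-gon of circumradius 2 (area = (12/2)·2.000²·sin(360°/12) = 12.00 mm²); Subtracting the remaining from the first: starting from the r=8 cylinder (192.00 mm²), the r=2 cylinder at (15.5, -2) misses the remaining region (no effect) — area = 192.00 mm². Checking containment: the cross-section at z = 3.6 is a subset of the cross-section at z = 2.4.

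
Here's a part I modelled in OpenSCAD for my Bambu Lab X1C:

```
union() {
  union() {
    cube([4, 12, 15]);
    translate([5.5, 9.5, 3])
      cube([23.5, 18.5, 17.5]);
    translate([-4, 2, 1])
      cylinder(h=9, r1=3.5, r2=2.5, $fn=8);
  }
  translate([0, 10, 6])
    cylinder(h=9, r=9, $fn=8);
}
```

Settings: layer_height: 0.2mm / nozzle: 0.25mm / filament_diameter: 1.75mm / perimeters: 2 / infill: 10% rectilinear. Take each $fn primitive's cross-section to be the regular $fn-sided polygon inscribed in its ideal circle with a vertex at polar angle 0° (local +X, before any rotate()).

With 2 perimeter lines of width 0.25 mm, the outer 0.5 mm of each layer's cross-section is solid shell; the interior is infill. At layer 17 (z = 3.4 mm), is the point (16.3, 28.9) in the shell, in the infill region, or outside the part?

outside

At z = 3.4 mm: the cube is present — its section is the full 4×12 rectangle; the cube at (5.5, 9.5) (footprint 23.5×18.5) is included at this height; the cone at (-4, 2) contributes a regular 8-gon of circumradius 3.233 (interpolated between r1=3.5 and r2=2.5 at t=0.267); Taking the union: the 3 present regions are separate (no shared area or edge), so areas and boundary lengths simply add and each stays a separate island — 3 connected regions; the cylinder at (0, 10) is absent (z outside [6, 15]); Combining (union): only the result so far is present, so the union is just that shape — 3 connected regions. Overall, the cross-section has 3 separate islands. The nearest boundary edge runs (5.50, 28.00)→(29.00, 28.00); distance from the point to it = 0.90 mm. The point is not inside any of the regions above, so it lies outside the cross-section (0.90 mm from the nearest boundary).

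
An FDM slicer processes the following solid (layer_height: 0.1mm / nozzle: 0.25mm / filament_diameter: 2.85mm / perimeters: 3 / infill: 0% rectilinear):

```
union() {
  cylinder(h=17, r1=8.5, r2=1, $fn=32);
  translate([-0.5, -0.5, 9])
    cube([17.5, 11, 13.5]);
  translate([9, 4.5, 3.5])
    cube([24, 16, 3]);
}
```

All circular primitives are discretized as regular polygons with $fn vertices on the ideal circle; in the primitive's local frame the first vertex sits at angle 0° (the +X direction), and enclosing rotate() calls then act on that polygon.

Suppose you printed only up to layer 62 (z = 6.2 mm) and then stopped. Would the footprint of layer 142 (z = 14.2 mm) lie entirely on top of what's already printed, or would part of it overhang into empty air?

Compare the two slices. At z = 6.2: the cone (r1=8.5→r2=1) has section circumradius 5.765 here — a regular 32-gon (area = (32/2)·5.765²·sin(360°/32) = 103.73 mm²); the cube at (-0.5, -0.5) is absent (z outside [9, 22.5]); the cube at (9, 4.5) is present — its section is the full 24×16 rectangle (area 384.00 mm²); Merging all regions: the 2 present regions are separate (no shared area or edge), so areas and boundary lengths simply add and each stays a separate island — area = 487.73 mm². At z = 14.2: the cone contributes a regular 32-gon of circumradius 2.235 (interpolated between r1=8.5 and r2=1 at t=0.835) (area = (32/2)·2.235²·sin(360°/32) = 15.60 mm²); the 17.5×11 cube at (-0.5, -0.5) contributes its full rectangle (area 192.50 mm²); the cube at (9, 4.5) is not intersected at this z (z outside [3.5, 6.5]); Combining (union): the regions partially overlap — summed areas 208.10 mm² minus the doubly-counted overlap 6.36 mm² gives 201.74 mm² — area = 201.74 mm². Checking containment: at z = 14.2 the cross-section extends beyond the z = 6.2 cross-section by about 112.58 mm².

part overhangs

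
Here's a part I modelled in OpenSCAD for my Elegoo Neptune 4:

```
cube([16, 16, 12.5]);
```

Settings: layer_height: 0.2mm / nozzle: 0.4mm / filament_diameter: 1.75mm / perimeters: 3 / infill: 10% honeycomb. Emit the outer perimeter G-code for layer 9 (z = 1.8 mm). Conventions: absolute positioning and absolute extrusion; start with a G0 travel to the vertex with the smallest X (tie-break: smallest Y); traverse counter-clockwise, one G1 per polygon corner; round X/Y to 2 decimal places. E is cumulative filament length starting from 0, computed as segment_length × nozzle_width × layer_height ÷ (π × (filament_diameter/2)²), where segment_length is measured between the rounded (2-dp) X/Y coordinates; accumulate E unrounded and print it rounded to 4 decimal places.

G0 X0.00 Y0.00 Z1.80
G1 X16.00 Y0.00 E0.5322
G1 X16.00 Y16.00 E1.0643
G1 X0.00 Y16.00 E1.5965
G1 X0.00 Y0.00 E2.1286

At z = 1.8 mm: the cube (footprint 16×16) is included at this height. The outline is a single polygon with 4 vertices. Extrusion per mm of travel: 0.4 × 0.2 / (π × 0.875²) = 0.033260. Accumulating E over each segment gives final E = 2.1286.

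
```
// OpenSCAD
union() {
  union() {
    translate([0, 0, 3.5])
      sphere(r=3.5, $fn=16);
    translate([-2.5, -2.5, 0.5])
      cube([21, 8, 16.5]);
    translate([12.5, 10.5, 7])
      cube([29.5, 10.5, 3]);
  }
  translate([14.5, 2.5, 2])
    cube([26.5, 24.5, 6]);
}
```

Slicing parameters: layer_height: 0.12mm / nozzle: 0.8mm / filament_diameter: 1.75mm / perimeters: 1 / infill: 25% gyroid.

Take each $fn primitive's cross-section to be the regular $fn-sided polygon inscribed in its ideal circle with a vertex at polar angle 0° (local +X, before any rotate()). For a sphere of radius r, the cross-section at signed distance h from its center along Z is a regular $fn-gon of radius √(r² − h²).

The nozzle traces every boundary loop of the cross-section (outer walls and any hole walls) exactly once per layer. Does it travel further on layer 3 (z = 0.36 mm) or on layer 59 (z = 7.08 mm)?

Layer 3 (z = 0.36): the sphere: section is a regular 16-gon, circumradius = √(r²−h²) = √(3.5²−3.14²) = 1.546 (perimeter = 2·16·1.546·sin(180°/16) = 9.65 mm); the cube at (-2.5, -2.5) is not intersected at this z (z outside [0.5, 17]); the cube at (12.5, 10.5) does not reach this height (z outside [7, 10]); Taking the union: only the r=3.5 sphere is present, so the union is just that shape — boundary = 9.65 mm; the cube at (14.5, 2.5) does not reach this height (z outside [2, 8]); Merging all regions: only the result so far is present, so the union is just that shape — boundary = 9.65 mm. So its perimeter = 9.65 mm. Layer 59 (z = 7.08): the sphere is absent (|z−center|=3.580 > r=3.5); the 21×8 cube at (-2.5, -2.5) contributes its full rectangle (perimeter 58.00 mm); the cube at (12.5, 10.5) (footprint 29.5×10.5) is included at this height (perimeter 80.00 mm); Combining (union): the 2 present regions are separate (no shared area or edge), so areas and boundary lengths simply add and each stays a separate island — boundary = 138.00 mm; the cube at (14.5, 2.5) is present — its section is the full 26.5×24.5 rectangle (perimeter 102.00 mm); Merging all regions: the regions partially overlap (shared area 290.25 mm²), so the edge portions inside another operand are dropped and the merged outline is re-measured after clipping — boundary = 152.00 mm. So its perimeter = 152.00 mm. Layer 59 is larger (152.00 vs 9.65 mm).

layer 59 (z = 7.08 mm)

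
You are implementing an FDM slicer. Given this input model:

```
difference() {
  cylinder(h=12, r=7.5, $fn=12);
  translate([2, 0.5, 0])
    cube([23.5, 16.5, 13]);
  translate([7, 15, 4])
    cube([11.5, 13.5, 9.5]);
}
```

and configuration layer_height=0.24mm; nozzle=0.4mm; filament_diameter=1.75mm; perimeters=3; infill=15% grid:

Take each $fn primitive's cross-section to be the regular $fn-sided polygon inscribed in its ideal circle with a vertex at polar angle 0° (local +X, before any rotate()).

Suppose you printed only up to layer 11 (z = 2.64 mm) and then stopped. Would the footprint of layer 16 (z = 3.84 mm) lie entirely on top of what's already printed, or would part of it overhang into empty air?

Compare the two slices. At z = 2.64: the cylinder: section is a regular 12-gon, circumradius r=7.5 (area = (12/2)·7.500²·sin(360°/12) = 168.75 mm²); the cube at (2, 0.5) (footprint 23.5×16.5) is included at this height (area 387.75 mm²); the cube at (7, 15) does not reach this height (z outside [4, 13.5]); Taking the first minus the rest: starting from the r=7.5 cylinder (168.75 mm²), the 23.5×16.5 cube at (2, 0.5) partially overlaps it — only the 25.01 mm² overlap (of its 387.75 mm²) is removed, clipping the outline — area = 143.74 mm². At z = 3.84: the cylinder: section is a regular 12-gon, circumradius r=7.5 (area = (12/2)·7.500²·sin(360°/12) = 168.75 mm²); the 23.5×16.5 cube at (2, 0.5) contributes its full rectangle (area 387.75 mm²); the cube at (7, 15) does not reach this height (z outside [4, 13.5]); Taking the first minus the rest: starting from the r=7.5 cylinder (168.75 mm²), the 23.5×16.5 cube at (2, 0.5) partially overlaps it — only the 25.01 mm² overlap (of its 387.75 mm²) is removed, clipping the outline — area = 143.74 mm². Checking containment: the cross-section at z = 3.84 is a subset of the cross-section at z = 2.64.

entirely on top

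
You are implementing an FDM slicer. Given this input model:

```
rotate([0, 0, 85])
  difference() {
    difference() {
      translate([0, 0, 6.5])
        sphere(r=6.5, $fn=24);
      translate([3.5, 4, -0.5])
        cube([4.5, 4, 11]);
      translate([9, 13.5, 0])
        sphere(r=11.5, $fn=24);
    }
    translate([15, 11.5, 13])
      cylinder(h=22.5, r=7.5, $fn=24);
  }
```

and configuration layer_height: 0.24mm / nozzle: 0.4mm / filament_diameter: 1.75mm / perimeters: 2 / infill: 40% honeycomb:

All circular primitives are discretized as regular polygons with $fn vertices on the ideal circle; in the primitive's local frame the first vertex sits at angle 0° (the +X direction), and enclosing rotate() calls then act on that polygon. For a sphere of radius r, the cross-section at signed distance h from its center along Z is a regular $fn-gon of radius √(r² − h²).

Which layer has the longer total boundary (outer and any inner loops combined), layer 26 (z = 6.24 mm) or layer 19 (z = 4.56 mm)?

layer 26 (z = 6.24 mm)

Layer 26 (z = 6.24): the r=6.5 sphere slices to a regular 24-gon of circumradius 6.495 (√(r²−h²) with h=0.26 from center) (perimeter = 2·24·6.495·sin(180°/24) = 40.69 mm); the cube at (3.5, 4) (footprint 4.5×4) is included at this height (perimeter 17.00 mm); the r=11.5 sphere at (9, 13.5) slices to a regular 24-gon of circumradius 9.660 (√(r²−h²) with h=6.24 from center) (perimeter = 2·24·9.660·sin(180°/24) = 60.52 mm); Taking the first minus the rest: starting from the r=6.5 sphere, the 4.5×4 cube at (3.5, 4) partially overlaps it — only the 1.24 mm² overlap (of its 18.00 mm²) is removed, clipping the outline; the r=11.5 sphere at (9, 13.5) misses the remaining region (no effect) — boundary = 41.55 mm; the cylinder at (15, 11.5) is not intersected at this z (z outside [13, 35.5]); After the difference (first − rest): none of the subtracted shapes is present at this height, so the result so far is unchanged — boundary = 41.55 mm; (whole slice rotated 85° about Z — lengths, areas and connectivity unchanged). So its perimeter = 41.55 mm. Layer 19 (z = 4.56): the r=6.5 sphere slices to a regular 24-gon of circumradius 6.204 (√(r²−h²) with h=1.94 from center) (perimeter = 2·24·6.204·sin(180°/24) = 38.87 mm); the cube at (3.5, 4) (footprint 4.5×4) is included at this height (perimeter 17.00 mm); the r=11.5 sphere at (9, 13.5) contributes a regular 24-gon of circumradius √(11.5²−4.56²) = 10.557 (perimeter = 2·24·10.557·sin(180°/24) = 66.14 mm); Subtracting the remaining from the first: starting from the r=6.5 sphere, the 4.5×4 cube at (3.5, 4) partially overlaps it — only the 0.70 mm² overlap (of its 18.00 mm²) is removed, clipping the outline; the r=11.5 sphere at (9, 13.5) partially overlaps it — only the 0.63 mm² overlap (of its 346.16 mm²) is removed, clipping the outline — boundary = 39.23 mm; the cylinder at (15, 11.5) does not reach this height (z outside [13, 35.5]); Subtracting the remaining from the first: none of the subtracted shapes is present at this height, so that combined region is unchanged — boundary = 39.23 mm; (whole slice rotated 85° about Z — lengths, areas and connectivity unchanged). So its perimeter = 39.23 mm. Layer 26 is larger (41.55 vs 39.23 mm).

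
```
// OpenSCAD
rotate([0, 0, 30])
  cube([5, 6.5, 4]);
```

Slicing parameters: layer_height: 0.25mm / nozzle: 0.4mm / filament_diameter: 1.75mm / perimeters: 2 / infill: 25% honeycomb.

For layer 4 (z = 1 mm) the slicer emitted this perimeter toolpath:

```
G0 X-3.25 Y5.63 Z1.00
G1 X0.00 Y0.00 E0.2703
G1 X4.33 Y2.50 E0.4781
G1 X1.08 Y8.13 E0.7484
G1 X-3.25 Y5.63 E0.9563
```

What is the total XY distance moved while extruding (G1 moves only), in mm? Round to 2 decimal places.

Sum the Euclidean lengths of each G1 segment: total = 23.00 mm.

23.00 mm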